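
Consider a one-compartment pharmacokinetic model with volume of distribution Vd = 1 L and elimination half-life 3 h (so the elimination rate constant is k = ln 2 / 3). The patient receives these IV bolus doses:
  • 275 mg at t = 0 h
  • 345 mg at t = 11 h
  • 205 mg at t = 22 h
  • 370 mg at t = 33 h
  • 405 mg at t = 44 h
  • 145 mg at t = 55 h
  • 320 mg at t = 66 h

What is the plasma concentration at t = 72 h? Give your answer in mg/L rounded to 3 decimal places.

k = ln 2 / 3 = 0.23105 per h
Dose 1 (275 mg at t=0 h): 275·exp(−0.23105·72) = 0.000 mg/L
Dose 2 (345 mg at t=11 h): 345·exp(−0.23105·61) = 0.000 mg/L
Dose 3 (205 mg at t=22 h): 205·exp(−0.23105·50) = 0.002 mg/L
Dose 4 (370 mg at t=33 h): 370·exp(−0.23105·39) = 0.045 mg/L
Dose 5 (405 mg at t=44 h): 405·exp(−0.23105·28) = 0.628 mg/L
Dose 6 (145 mg at t=55 h): 145·exp(−0.23105·17) = 2.855 mg/L
Dose 7 (320 mg at t=66 h): 320·exp(−0.23105·6) = 80.000 mg/L
C(72) = 0.000 + 0.000 + 0.002 + 0.045 + 0.628 + 2.855 + 80.000 = 83.530 mg/L

83.530 mg/L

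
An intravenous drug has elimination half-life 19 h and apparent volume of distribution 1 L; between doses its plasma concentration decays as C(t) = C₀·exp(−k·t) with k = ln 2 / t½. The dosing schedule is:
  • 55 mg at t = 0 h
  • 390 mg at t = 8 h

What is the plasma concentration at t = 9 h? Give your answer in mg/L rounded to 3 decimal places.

k = ln 2 / 19 = 0.03648 per h
Dose 1 (55 mg at t=0 h): 55·exp(−0.03648·9) = 39.607 mg/L
Dose 2 (390 mg at t=8 h): 390·exp(−0.03648·1) = 376.029 mg/L
C(9) = 39.607 + 376.029 = 415.635 mg/L

415.635 mg/L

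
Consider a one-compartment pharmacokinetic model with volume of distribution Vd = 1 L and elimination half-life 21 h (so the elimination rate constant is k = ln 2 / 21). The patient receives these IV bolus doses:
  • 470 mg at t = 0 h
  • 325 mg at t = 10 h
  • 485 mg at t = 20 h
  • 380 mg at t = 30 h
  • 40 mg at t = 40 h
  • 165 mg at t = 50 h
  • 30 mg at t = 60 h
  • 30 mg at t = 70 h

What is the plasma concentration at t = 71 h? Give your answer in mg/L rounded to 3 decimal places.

k = ln 2 / 21 = 0.03301 per h
Dose 1 (470 mg at t=0 h): 470·exp(−0.03301·71) = 45.116 mg/L
Dose 2 (325 mg at t=10 h): 325·exp(−0.03301·61) = 43.397 mg/L
Dose 3 (485 mg at t=20 h): 485·exp(−0.03301·51) = 90.088 mg/L
Dose 4 (380 mg at t=30 h): 380·exp(−0.03301·41) = 98.188 mg/L
Dose 5 (40 mg at t=40 h): 40·exp(−0.03301·31) = 14.377 mg/L
Dose 6 (165 mg at t=50 h): 165·exp(−0.03301·21) = 82.500 mg/L
Dose 7 (30 mg at t=60 h): 30·exp(−0.03301·11) = 20.866 mg/L
Dose 8 (30 mg at t=70 h): 30·exp(−0.03301·1) = 29.026 mg/L
C(71) = 45.116 + 43.397 + 90.088 + 98.188 + 14.377 + 82.500 + 20.866 + 29.026 = 423.559 mg/L

423.559 mg/L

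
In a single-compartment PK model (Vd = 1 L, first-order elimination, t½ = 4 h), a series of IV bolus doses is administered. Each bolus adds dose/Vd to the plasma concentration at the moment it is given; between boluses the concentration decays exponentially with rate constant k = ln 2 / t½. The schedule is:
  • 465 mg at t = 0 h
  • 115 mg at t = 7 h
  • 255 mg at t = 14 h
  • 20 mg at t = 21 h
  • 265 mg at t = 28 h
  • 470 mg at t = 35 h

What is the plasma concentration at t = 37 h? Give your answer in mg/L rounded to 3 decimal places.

k = ln 2 / 4 = 0.17329 per h
Dose 1 (465 mg at t=0 h): 465·exp(−0.17329·37) = 0.764 mg/L
Dose 2 (115 mg at t=7 h): 115·exp(−0.17329·30) = 0.635 mg/L
Dose 3 (255 mg at t=14 h): 255·exp(−0.17329·23) = 4.738 mg/L
Dose 4 (20 mg at t=21 h): 20·exp(−0.17329·16) = 1.250 mg/L
Dose 5 (265 mg at t=28 h): 265·exp(−0.17329·9) = 55.709 mg/L
Dose 6 (470 mg at t=35 h): 470·exp(−0.17329·2) = 332.340 mg/L
C(37) = 0.764 + 0.635 + 4.738 + 1.250 + 55.709 + 332.340 = 395.437 mg/L

395.437 mg/L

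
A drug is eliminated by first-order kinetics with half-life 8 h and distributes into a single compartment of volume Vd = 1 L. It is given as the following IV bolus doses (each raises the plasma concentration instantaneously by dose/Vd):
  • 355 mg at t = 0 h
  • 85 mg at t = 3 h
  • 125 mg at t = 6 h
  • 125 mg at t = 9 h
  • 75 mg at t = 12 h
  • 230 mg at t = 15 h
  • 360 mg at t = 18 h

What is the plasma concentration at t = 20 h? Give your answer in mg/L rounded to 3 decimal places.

k = ln 2 / 8 = 0.08664 per h
Dose 1 (355 mg at t=0 h): 355·exp(−0.08664·20) = 62.756 mg/L
Dose 2 (85 mg at t=3 h): 85·exp(−0.08664·17) = 19.486 mg/L
Dose 3 (125 mg at t=6 h): 125·exp(−0.08664·14) = 37.163 mg/L
Dose 4 (125 mg at t=9 h): 125·exp(−0.08664·11) = 48.194 mg/L
Dose 5 (75 mg at t=12 h): 75·exp(−0.08664·8) = 37.500 mg/L
Dose 6 (230 mg at t=15 h): 230·exp(−0.08664·5) = 149.137 mg/L
Dose 7 (360 mg at t=18 h): 360·exp(−0.08664·2) = 302.723 mg/L
C(20) = 62.756 + 19.486 + 37.163 + 48.194 + 37.500 + 149.137 + 302.723 = 656.958 mg/L

656.958 mg/L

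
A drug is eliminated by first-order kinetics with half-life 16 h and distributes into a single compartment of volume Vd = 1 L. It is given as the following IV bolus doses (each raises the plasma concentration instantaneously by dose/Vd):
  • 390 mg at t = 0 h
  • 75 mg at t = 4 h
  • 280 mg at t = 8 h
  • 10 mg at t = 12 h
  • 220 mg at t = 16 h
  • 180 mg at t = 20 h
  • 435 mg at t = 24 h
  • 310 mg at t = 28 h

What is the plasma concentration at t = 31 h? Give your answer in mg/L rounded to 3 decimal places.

k = ln 2 / 16 = 0.04332 per h
Dose 1 (390 mg at t=0 h): 390·exp(−0.04332·31) = 101.817 mg/L
Dose 2 (75 mg at t=4 h): 75·exp(−0.04332·27) = 23.285 mg/L
Dose 3 (280 mg at t=8 h): 280·exp(−0.04332·23) = 103.378 mg/L
Dose 4 (10 mg at t=12 h): 10·exp(−0.04332·19) = 4.391 mg/L
Dose 5 (220 mg at t=16 h): 220·exp(−0.04332·15) = 114.870 mg/L
Dose 6 (180 mg at t=20 h): 180·exp(−0.04332·11) = 111.767 mg/L
Dose 7 (435 mg at t=24 h): 435·exp(−0.04332·7) = 321.210 mg/L
Dose 8 (310 mg at t=28 h): 310·exp(−0.04332·3) = 272.219 mg/L
C(31) = 101.817 + 23.285 + 103.378 + 4.391 + 114.870 + 111.767 + 321.210 + 272.219 = 1052.936 mg/L

1052.936 mg/L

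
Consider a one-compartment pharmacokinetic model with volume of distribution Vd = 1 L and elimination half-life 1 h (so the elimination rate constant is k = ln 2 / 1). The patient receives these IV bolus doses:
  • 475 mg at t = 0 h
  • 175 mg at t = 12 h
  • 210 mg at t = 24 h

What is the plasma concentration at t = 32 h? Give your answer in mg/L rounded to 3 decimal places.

0.820 mg/L

k = ln 2 / 1 = 0.69315 per h
Dose 1 (475 mg at t=0 h): 475·exp(−0.69315·32) = 0.000 mg/L
Dose 2 (175 mg at t=12 h): 175·exp(−0.69315·20) = 0.000 mg/L
Dose 3 (210 mg at t=24 h): 210·exp(−0.69315·8) = 0.820 mg/L
C(32) = 0.000 + 0.000 + 0.820 = 0.820 mg/L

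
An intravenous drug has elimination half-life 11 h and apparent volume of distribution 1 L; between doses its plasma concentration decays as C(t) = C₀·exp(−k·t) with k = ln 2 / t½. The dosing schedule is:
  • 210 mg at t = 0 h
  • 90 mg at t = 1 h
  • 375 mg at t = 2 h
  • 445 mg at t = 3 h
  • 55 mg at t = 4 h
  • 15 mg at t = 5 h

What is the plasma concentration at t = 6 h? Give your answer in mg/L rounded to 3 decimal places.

931.936 mg/L

k = ln 2 / 11 = 0.06301 per h
Dose 1 (210 mg at t=0 h): 210·exp(−0.06301·6) = 143.887 mg/L
Dose 2 (90 mg at t=1 h): 90·exp(−0.06301·5) = 65.677 mg/L
Dose 3 (375 mg at t=2 h): 375·exp(−0.06301·4) = 291.451 mg/L
Dose 4 (445 mg at t=3 h): 445·exp(−0.06301·3) = 368.350 mg/L
Dose 5 (55 mg at t=4 h): 55·exp(−0.06301·2) = 48.488 mg/L
Dose 6 (15 mg at t=5 h): 15·exp(−0.06301·1) = 14.084 mg/L
C(6) = 143.887 + 65.677 + 291.451 + 368.350 + 48.488 + 14.084 = 931.936 mg/L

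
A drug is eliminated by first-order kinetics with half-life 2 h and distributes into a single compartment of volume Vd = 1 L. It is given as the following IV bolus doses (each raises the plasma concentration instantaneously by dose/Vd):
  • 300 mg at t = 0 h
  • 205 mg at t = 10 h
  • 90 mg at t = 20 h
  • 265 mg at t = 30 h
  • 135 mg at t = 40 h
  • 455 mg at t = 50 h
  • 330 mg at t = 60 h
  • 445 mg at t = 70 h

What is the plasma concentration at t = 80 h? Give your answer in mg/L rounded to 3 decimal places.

14.243 mg/L

k = ln 2 / 2 = 0.34657 per h
Dose 1 (300 mg at t=0 h): 300·exp(−0.34657·80) = 0.000 mg/L
Dose 2 (205 mg at t=10 h): 205·exp(−0.34657·70) = 0.000 mg/L
Dose 3 (90 mg at t=20 h): 90·exp(−0.34657·60) = 0.000 mg/L
Dose 4 (265 mg at t=30 h): 265·exp(−0.34657·50) = 0.000 mg/L
Dose 5 (135 mg at t=40 h): 135·exp(−0.34657·40) = 0.000 mg/L
Dose 6 (455 mg at t=50 h): 455·exp(−0.34657·30) = 0.014 mg/L
Dose 7 (330 mg at t=60 h): 330·exp(−0.34657·20) = 0.322 mg/L
Dose 8 (445 mg at t=70 h): 445·exp(−0.34657·10) = 13.906 mg/L
C(80) = 0.000 + 0.000 + 0.000 + 0.000 + 0.000 + 0.014 + 0.322 + 13.906 = 14.243 mg/L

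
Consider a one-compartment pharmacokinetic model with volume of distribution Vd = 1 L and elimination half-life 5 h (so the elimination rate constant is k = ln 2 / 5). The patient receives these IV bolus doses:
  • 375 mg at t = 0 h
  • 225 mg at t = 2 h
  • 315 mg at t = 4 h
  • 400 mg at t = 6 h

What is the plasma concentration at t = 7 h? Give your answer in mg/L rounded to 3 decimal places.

810.641 mg/L

k = ln 2 / 5 = 0.13863 per h
Dose 1 (375 mg at t=0 h): 375·exp(−0.13863·7) = 142.098 mg/L
Dose 2 (225 mg at t=2 h): 225·exp(−0.13863·5) = 112.500 mg/L
Dose 3 (315 mg at t=4 h): 315·exp(−0.13863·3) = 207.822 mg/L
Dose 4 (400 mg at t=6 h): 400·exp(−0.13863·1) = 348.220 mg/L
C(7) = 142.098 + 112.500 + 207.822 + 348.220 = 810.641 mg/L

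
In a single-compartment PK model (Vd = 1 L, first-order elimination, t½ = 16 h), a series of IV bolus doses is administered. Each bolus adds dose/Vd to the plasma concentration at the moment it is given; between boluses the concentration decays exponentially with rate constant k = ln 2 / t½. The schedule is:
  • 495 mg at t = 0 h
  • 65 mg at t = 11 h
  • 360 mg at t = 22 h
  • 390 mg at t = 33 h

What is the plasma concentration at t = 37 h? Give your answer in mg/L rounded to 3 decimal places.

636.642 mg/L

k = ln 2 / 16 = 0.04332 per h
Dose 1 (495 mg at t=0 h): 495·exp(−0.04332·37) = 99.649 mg/L
Dose 2 (65 mg at t=11 h): 65·exp(−0.04332·26) = 21.074 mg/L
Dose 3 (360 mg at t=22 h): 360·exp(−0.04332·15) = 187.969 mg/L
Dose 4 (390 mg at t=33 h): 390·exp(−0.04332·4) = 327.950 mg/L
C(37) = 99.649 + 21.074 + 187.969 + 327.950 = 636.642 mg/L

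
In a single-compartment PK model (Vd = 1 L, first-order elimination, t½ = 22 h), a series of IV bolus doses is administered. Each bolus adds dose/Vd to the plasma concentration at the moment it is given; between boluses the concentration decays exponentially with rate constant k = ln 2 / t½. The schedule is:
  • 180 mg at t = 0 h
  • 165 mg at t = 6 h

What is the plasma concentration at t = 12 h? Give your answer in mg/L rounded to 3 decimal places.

259.911 mg/L

k = ln 2 / 22 = 0.03151 per h
Dose 1 (180 mg at t=0 h): 180·exp(−0.03151·12) = 123.332 mg/L
Dose 2 (165 mg at t=6 h): 165·exp(−0.03151·6) = 136.579 mg/L
C(12) = 123.332 + 136.579 = 259.911 mg/L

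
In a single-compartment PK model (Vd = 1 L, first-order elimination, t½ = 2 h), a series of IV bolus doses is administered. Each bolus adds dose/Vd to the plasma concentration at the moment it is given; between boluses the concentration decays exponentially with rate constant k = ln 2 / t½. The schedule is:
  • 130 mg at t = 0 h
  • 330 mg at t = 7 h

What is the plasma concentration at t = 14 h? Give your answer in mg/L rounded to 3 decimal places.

k = ln 2 / 2 = 0.34657 per h
Dose 1 (130 mg at t=0 h): 130·exp(−0.34657·14) = 1.016 mg/L
Dose 2 (330 mg at t=7 h): 330·exp(−0.34657·7) = 29.168 mg/L
C(14) = 1.016 + 29.168 = 30.184 mg/L

30.184 mg/L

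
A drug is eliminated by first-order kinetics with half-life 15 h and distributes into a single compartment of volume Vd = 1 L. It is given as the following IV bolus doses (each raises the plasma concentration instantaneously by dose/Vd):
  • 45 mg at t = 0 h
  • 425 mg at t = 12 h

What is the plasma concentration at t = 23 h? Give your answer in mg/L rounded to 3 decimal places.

k = ln 2 / 15 = 0.04621 per h
Dose 1 (45 mg at t=0 h): 45·exp(−0.04621·23) = 15.547 mg/L
Dose 2 (425 mg at t=12 h): 425·exp(−0.04621·11) = 255.643 mg/L
C(23) = 15.547 + 255.643 = 271.189 mg/L

271.189 mg/L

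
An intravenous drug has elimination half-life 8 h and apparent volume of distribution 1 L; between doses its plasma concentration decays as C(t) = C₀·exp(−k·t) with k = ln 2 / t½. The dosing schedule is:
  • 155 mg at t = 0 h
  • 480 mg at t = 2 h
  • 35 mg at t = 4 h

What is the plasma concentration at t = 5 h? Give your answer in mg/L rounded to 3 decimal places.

502.731 mg/L

k = ln 2 / 8 = 0.08664 per h
Dose 1 (155 mg at t=0 h): 155·exp(−0.08664·5) = 100.505 mg/L
Dose 2 (480 mg at t=2 h): 480·exp(−0.08664·3) = 370.131 mg/L
Dose 3 (35 mg at t=4 h): 35·exp(−0.08664·1) = 32.095 mg/L
C(5) = 100.505 + 370.131 + 32.095 = 502.731 mg/L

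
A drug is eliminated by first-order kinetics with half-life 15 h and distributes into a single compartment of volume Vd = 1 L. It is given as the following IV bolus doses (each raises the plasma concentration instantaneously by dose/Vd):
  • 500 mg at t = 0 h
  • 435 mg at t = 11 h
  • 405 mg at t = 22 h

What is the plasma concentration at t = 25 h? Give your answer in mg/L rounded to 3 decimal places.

k = ln 2 / 15 = 0.04621 per h
Dose 1 (500 mg at t=0 h): 500·exp(−0.04621·25) = 157.490 mg/L
Dose 2 (435 mg at t=11 h): 435·exp(−0.04621·14) = 227.786 mg/L
Dose 3 (405 mg at t=22 h): 405·exp(−0.04621·3) = 352.573 mg/L
C(25) = 157.490 + 227.786 + 352.573 = 737.850 mg/L

737.850 mg/L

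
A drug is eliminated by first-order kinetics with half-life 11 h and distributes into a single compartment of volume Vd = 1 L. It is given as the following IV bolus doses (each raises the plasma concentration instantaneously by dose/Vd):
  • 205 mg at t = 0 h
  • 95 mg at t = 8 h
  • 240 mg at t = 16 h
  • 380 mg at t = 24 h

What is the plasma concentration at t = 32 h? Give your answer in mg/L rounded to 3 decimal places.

k = ln 2 / 11 = 0.06301 per h
Dose 1 (205 mg at t=0 h): 205·exp(−0.06301·32) = 27.292 mg/L
Dose 2 (95 mg at t=8 h): 95·exp(−0.06301·24) = 20.938 mg/L
Dose 3 (240 mg at t=16 h): 240·exp(−0.06301·16) = 87.569 mg/L
Dose 4 (380 mg at t=24 h): 380·exp(−0.06301·8) = 229.537 mg/L
C(32) = 27.292 + 20.938 + 87.569 + 229.537 = 365.335 mg/L

365.335 mg/L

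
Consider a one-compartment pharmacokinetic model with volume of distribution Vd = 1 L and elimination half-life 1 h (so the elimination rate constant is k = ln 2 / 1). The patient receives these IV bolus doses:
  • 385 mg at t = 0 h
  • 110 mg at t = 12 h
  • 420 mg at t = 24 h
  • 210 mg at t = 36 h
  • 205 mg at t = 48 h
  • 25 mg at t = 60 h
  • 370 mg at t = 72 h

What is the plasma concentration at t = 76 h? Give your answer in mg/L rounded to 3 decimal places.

23.125 mg/L

k = ln 2 / 1 = 0.69315 per h
Dose 1 (385 mg at t=0 h): 385·exp(−0.69315·76) = 0.000 mg/L
Dose 2 (110 mg at t=12 h): 110·exp(−0.69315·64) = 0.000 mg/L
Dose 3 (420 mg at t=24 h): 420·exp(−0.69315·52) = 0.000 mg/L
Dose 4 (210 mg at t=36 h): 210·exp(−0.69315·40) = 0.000 mg/L
Dose 5 (205 mg at t=48 h): 205·exp(−0.69315·28) = 0.000 mg/L
Dose 6 (25 mg at t=60 h): 25·exp(−0.69315·16) = 0.000 mg/L
Dose 7 (370 mg at t=72 h): 370·exp(−0.69315·4) = 23.125 mg/L
C(76) = 0.000 + 0.000 + 0.000 + 0.000 + 0.000 + 0.000 + 23.125 = 23.125 mg/L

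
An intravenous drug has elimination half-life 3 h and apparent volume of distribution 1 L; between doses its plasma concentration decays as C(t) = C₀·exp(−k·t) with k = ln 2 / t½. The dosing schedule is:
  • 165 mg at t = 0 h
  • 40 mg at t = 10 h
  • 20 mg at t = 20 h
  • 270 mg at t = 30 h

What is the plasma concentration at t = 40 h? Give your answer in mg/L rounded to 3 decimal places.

k = ln 2 / 3 = 0.23105 per h
Dose 1 (165 mg at t=0 h): 165·exp(−0.23105·40) = 0.016 mg/L
Dose 2 (40 mg at t=10 h): 40·exp(−0.23105·30) = 0.039 mg/L
Dose 3 (20 mg at t=20 h): 20·exp(−0.23105·20) = 0.197 mg/L
Dose 4 (270 mg at t=30 h): 270·exp(−0.23105·10) = 26.787 mg/L
C(40) = 0.016 + 0.039 + 0.197 + 26.787 = 27.039 mg/L

27.039 mg/L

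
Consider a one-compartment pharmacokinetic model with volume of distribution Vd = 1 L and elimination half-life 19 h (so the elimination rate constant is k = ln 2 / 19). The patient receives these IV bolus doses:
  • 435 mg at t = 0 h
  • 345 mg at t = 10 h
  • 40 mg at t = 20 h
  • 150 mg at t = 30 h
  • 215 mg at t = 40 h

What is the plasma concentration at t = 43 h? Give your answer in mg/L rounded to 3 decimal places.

497.474 mg/L

k = ln 2 / 19 = 0.03648 per h
Dose 1 (435 mg at t=0 h): 435·exp(−0.03648·43) = 90.617 mg/L
Dose 2 (345 mg at t=10 h): 345·exp(−0.03648·33) = 103.509 mg/L
Dose 3 (40 mg at t=20 h): 40·exp(−0.03648·23) = 17.284 mg/L
Dose 4 (150 mg at t=30 h): 150·exp(−0.03648·13) = 93.352 mg/L
Dose 5 (215 mg at t=40 h): 215·exp(−0.03648·3) = 192.711 mg/L
C(43) = 90.617 + 103.509 + 17.284 + 93.352 + 192.711 = 497.474 mg/L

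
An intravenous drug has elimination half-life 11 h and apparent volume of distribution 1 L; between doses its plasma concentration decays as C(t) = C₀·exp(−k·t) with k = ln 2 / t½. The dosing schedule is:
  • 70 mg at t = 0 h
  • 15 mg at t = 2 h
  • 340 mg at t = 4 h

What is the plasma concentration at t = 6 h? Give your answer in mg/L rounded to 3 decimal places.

359.361 mg/L

k = ln 2 / 11 = 0.06301 per h
Dose 1 (70 mg at t=0 h): 70·exp(−0.06301·6) = 47.962 mg/L
Dose 2 (15 mg at t=2 h): 15·exp(−0.06301·4) = 11.658 mg/L
Dose 3 (340 mg at t=4 h): 340·exp(−0.06301·2) = 299.741 mg/L
C(6) = 47.962 + 11.658 + 299.741 = 359.361 mg/L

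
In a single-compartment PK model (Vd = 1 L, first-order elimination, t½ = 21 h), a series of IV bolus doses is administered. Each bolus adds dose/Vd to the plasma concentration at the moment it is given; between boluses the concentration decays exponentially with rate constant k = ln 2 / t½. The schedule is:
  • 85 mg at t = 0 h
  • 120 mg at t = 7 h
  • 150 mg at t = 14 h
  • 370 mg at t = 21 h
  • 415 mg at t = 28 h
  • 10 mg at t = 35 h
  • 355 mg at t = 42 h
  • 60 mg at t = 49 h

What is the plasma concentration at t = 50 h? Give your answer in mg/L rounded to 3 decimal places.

770.650 mg/L

k = ln 2 / 21 = 0.03301 per h
Dose 1 (85 mg at t=0 h): 85·exp(−0.03301·50) = 16.319 mg/L
Dose 2 (120 mg at t=7 h): 120·exp(−0.03301·43) = 29.026 mg/L
Dose 3 (150 mg at t=14 h): 150·exp(−0.03301·36) = 45.713 mg/L
Dose 4 (370 mg at t=21 h): 370·exp(−0.03301·29) = 142.067 mg/L
Dose 5 (415 mg at t=28 h): 415·exp(−0.03301·22) = 200.763 mg/L
Dose 6 (10 mg at t=35 h): 10·exp(−0.03301·15) = 6.095 mg/L
Dose 7 (355 mg at t=42 h): 355·exp(−0.03301·8) = 272.615 mg/L
Dose 8 (60 mg at t=49 h): 60·exp(−0.03301·1) = 58.052 mg/L
C(50) = 16.319 + 29.026 + 45.713 + 142.067 + 200.763 + 6.095 + 272.615 + 58.052 = 770.650 mg/L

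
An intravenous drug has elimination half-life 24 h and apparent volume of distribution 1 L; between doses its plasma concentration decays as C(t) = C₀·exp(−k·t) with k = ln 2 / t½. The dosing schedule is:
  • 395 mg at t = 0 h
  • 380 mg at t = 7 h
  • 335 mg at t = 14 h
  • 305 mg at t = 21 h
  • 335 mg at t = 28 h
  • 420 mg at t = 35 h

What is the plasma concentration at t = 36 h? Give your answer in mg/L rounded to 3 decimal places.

1353.267 mg/L

k = ln 2 / 24 = 0.02888 per h
Dose 1 (395 mg at t=0 h): 395·exp(−0.02888·36) = 139.654 mg/L
Dose 2 (380 mg at t=7 h): 380·exp(−0.02888·29) = 164.452 mg/L
Dose 3 (335 mg at t=14 h): 335·exp(−0.02888·22) = 177.460 mg/L
Dose 4 (305 mg at t=21 h): 305·exp(−0.02888·15) = 197.768 mg/L
Dose 5 (335 mg at t=28 h): 335·exp(−0.02888·8) = 265.890 mg/L
Dose 6 (420 mg at t=35 h): 420·exp(−0.02888·1) = 408.043 mg/L
C(36) = 139.654 + 164.452 + 177.460 + 197.768 + 265.890 + 408.043 = 1353.267 mg/L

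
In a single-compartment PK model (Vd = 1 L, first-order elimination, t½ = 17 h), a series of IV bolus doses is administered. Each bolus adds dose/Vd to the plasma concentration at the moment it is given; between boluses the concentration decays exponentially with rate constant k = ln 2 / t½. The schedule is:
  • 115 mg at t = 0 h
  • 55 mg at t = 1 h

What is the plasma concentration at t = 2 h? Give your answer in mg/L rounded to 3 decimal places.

158.797 mg/L

k = ln 2 / 17 = 0.04077 per h
Dose 1 (115 mg at t=0 h): 115·exp(−0.04077·2) = 105.994 mg/L
Dose 2 (55 mg at t=1 h): 55·exp(−0.04077·1) = 52.803 mg/L
C(2) = 105.994 + 52.803 = 158.797 mg/L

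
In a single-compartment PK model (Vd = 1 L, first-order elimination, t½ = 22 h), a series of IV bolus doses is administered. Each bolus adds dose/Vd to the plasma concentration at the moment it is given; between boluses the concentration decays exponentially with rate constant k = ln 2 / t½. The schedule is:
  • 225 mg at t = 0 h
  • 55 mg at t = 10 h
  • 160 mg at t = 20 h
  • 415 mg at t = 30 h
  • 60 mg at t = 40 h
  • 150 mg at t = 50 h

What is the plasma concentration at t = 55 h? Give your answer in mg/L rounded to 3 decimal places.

k = ln 2 / 22 = 0.03151 per h
Dose 1 (225 mg at t=0 h): 225·exp(−0.03151·55) = 39.775 mg/L
Dose 2 (55 mg at t=10 h): 55·exp(−0.03151·45) = 13.324 mg/L
Dose 3 (160 mg at t=20 h): 160·exp(−0.03151·35) = 53.114 mg/L
Dose 4 (415 mg at t=30 h): 415·exp(−0.03151·25) = 188.785 mg/L
Dose 5 (60 mg at t=40 h): 60·exp(−0.03151·15) = 37.403 mg/L
Dose 6 (150 mg at t=50 h): 150·exp(−0.03151·5) = 128.137 mg/L
C(55) = 39.775 + 13.324 + 53.114 + 188.785 + 37.403 + 128.137 = 460.538 mg/L

460.538 mg/L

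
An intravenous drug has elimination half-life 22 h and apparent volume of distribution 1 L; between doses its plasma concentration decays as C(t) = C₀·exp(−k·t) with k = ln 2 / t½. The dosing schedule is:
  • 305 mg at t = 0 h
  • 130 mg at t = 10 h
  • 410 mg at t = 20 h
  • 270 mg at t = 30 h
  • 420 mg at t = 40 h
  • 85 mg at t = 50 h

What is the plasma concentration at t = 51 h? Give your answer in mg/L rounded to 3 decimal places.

769.935 mg/L

k = ln 2 / 22 = 0.03151 per h
Dose 1 (305 mg at t=0 h): 305·exp(−0.03151·51) = 61.159 mg/L
Dose 2 (130 mg at t=10 h): 130·exp(−0.03151·41) = 35.722 mg/L
Dose 3 (410 mg at t=20 h): 410·exp(−0.03151·31) = 154.385 mg/L
Dose 4 (270 mg at t=30 h): 270·exp(−0.03151·21) = 139.321 mg/L
Dose 5 (420 mg at t=40 h): 420·exp(−0.03151·11) = 296.985 mg/L
Dose 6 (85 mg at t=50 h): 85·exp(−0.03151·1) = 82.364 mg/L
C(51) = 61.159 + 35.722 + 154.385 + 139.321 + 296.985 + 82.364 = 769.935 mg/L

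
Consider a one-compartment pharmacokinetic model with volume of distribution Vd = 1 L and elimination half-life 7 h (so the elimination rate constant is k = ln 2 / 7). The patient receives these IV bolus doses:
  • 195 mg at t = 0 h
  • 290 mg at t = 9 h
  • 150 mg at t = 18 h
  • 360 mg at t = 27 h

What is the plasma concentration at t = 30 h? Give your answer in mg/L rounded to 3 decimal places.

k = ln 2 / 7 = 0.09902 per h
Dose 1 (195 mg at t=0 h): 195·exp(−0.09902·30) = 9.998 mg/L
Dose 2 (290 mg at t=9 h): 290·exp(−0.09902·21) = 36.250 mg/L
Dose 3 (150 mg at t=18 h): 150·exp(−0.09902·12) = 45.713 mg/L
Dose 4 (360 mg at t=27 h): 360·exp(−0.09902·3) = 267.479 mg/L
C(30) = 9.998 + 36.250 + 45.713 + 267.479 = 359.440 mg/L

359.440 mg/L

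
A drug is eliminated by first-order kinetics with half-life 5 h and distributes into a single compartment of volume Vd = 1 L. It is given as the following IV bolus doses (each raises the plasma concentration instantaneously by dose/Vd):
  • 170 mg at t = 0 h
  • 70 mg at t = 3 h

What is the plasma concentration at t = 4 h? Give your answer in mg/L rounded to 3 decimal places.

158.578 mg/L

k = ln 2 / 5 = 0.13863 per h
Dose 1 (170 mg at t=0 h): 170·exp(−0.13863·4) = 97.639 mg/L
Dose 2 (70 mg at t=3 h): 70·exp(−0.13863·1) = 60.939 mg/L
C(4) = 97.639 + 60.939 = 158.578 mg/L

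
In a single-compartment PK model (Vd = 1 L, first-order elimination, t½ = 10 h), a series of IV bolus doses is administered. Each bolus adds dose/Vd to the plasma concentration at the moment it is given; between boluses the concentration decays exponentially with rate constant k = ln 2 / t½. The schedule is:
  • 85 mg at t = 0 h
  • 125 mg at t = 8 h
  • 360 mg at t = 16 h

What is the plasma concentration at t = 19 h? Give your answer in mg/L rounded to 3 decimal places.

k = ln 2 / 10 = 0.06931 per h
Dose 1 (85 mg at t=0 h): 85·exp(−0.06931·19) = 22.775 mg/L
Dose 2 (125 mg at t=8 h): 125·exp(−0.06931·11) = 58.315 mg/L
Dose 3 (360 mg at t=16 h): 360·exp(−0.06931·3) = 292.411 mg/L
C(19) = 22.775 + 58.315 + 292.411 = 373.501 mg/L

373.501 mg/L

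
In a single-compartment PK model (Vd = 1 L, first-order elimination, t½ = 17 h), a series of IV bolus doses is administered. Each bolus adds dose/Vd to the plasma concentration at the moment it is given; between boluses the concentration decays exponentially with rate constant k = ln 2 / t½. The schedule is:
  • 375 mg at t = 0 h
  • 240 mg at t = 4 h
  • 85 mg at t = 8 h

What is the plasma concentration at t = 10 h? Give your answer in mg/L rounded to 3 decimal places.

515.694 mg/L

k = ln 2 / 17 = 0.04077 per h
Dose 1 (375 mg at t=0 h): 375·exp(−0.04077·10) = 249.434 mg/L
Dose 2 (240 mg at t=4 h): 240·exp(−0.04077·6) = 187.917 mg/L
Dose 3 (85 mg at t=8 h): 85·exp(−0.04077·2) = 78.344 mg/L
C(10) = 249.434 + 187.917 + 78.344 = 515.694 mg/L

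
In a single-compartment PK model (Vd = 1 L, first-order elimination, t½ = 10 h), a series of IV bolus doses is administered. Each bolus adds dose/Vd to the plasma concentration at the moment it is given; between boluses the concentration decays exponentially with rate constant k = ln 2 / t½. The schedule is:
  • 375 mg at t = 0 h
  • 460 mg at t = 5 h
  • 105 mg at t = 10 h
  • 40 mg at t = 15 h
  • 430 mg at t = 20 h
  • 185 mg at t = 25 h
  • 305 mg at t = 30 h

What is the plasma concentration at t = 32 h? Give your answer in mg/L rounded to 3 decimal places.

k = ln 2 / 10 = 0.06931 per h
Dose 1 (375 mg at t=0 h): 375·exp(−0.06931·32) = 40.807 mg/L
Dose 2 (460 mg at t=5 h): 460·exp(−0.06931·27) = 70.791 mg/L
Dose 3 (105 mg at t=10 h): 105·exp(−0.06931·22) = 22.852 mg/L
Dose 4 (40 mg at t=15 h): 40·exp(−0.06931·17) = 12.311 mg/L
Dose 5 (430 mg at t=20 h): 430·exp(−0.06931·12) = 187.168 mg/L
Dose 6 (185 mg at t=25 h): 185·exp(−0.06931·7) = 113.881 mg/L
Dose 7 (305 mg at t=30 h): 305·exp(−0.06931·2) = 265.518 mg/L
C(32) = 40.807 + 70.791 + 22.852 + 12.311 + 187.168 + 113.881 + 265.518 = 713.328 mg/L

713.328 mg/L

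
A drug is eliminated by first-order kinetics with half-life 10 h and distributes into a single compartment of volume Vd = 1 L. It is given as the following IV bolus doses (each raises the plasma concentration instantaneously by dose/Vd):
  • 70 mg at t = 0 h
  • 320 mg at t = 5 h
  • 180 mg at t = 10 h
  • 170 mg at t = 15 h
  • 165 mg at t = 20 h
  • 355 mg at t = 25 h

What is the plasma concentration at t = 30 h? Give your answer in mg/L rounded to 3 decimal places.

503.946 mg/L

k = ln 2 / 10 = 0.06931 per h
Dose 1 (70 mg at t=0 h): 70·exp(−0.06931·30) = 8.750 mg/L
Dose 2 (320 mg at t=5 h): 320·exp(−0.06931·25) = 56.569 mg/L
Dose 3 (180 mg at t=10 h): 180·exp(−0.06931·20) = 45.000 mg/L
Dose 4 (170 mg at t=15 h): 170·exp(−0.06931·15) = 60.104 mg/L
Dose 5 (165 mg at t=20 h): 165·exp(−0.06931·10) = 82.500 mg/L
Dose 6 (355 mg at t=25 h): 355·exp(−0.06931·5) = 251.023 mg/L
C(30) = 8.750 + 56.569 + 45.000 + 60.104 + 82.500 + 251.023 = 503.946 mg/L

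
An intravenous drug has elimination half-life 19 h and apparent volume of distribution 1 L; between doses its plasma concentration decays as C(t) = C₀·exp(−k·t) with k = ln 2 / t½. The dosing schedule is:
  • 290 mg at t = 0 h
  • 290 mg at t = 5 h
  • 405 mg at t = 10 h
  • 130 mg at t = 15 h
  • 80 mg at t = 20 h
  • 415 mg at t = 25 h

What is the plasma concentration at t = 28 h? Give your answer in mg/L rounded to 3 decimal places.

k = ln 2 / 19 = 0.03648 per h
Dose 1 (290 mg at t=0 h): 290·exp(−0.03648·28) = 104.418 mg/L
Dose 2 (290 mg at t=5 h): 290·exp(−0.03648·23) = 125.312 mg/L
Dose 3 (405 mg at t=10 h): 405·exp(−0.03648·18) = 210.024 mg/L
Dose 4 (130 mg at t=15 h): 130·exp(−0.03648·13) = 80.905 mg/L
Dose 5 (80 mg at t=20 h): 80·exp(−0.03648·8) = 59.750 mg/L
Dose 6 (415 mg at t=25 h): 415·exp(−0.03648·3) = 371.978 mg/L
C(28) = 104.418 + 125.312 + 210.024 + 80.905 + 59.750 + 371.978 = 952.387 mg/L

952.387 mg/L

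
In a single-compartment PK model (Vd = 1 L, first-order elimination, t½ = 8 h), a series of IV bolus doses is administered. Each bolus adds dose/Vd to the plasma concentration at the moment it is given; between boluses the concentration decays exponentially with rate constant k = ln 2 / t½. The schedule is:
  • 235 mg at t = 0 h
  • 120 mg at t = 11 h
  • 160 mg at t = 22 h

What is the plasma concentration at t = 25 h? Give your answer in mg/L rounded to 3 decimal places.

185.990 mg/L

k = ln 2 / 8 = 0.08664 per h
Dose 1 (235 mg at t=0 h): 235·exp(−0.08664·25) = 26.937 mg/L
Dose 2 (120 mg at t=11 h): 120·exp(−0.08664·14) = 35.676 mg/L
Dose 3 (160 mg at t=22 h): 160·exp(−0.08664·3) = 123.377 mg/L
C(25) = 26.937 + 35.676 + 123.377 = 185.990 mg/L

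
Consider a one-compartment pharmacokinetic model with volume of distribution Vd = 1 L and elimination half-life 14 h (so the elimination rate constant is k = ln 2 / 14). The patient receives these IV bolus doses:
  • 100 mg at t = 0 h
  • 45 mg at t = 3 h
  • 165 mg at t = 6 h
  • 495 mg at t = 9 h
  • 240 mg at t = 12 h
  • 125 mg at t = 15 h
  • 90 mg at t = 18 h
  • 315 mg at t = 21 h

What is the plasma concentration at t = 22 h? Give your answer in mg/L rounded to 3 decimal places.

994.282 mg/L

k = ln 2 / 14 = 0.04951 per h
Dose 1 (100 mg at t=0 h): 100·exp(−0.04951·22) = 33.648 mg/L
Dose 2 (45 mg at t=3 h): 45·exp(−0.04951·19) = 17.566 mg/L
Dose 3 (165 mg at t=6 h): 165·exp(−0.04951·16) = 74.722 mg/L
Dose 4 (495 mg at t=9 h): 495·exp(−0.04951·13) = 260.062 mg/L
Dose 5 (240 mg at t=12 h): 240·exp(−0.04951·10) = 146.282 mg/L
Dose 6 (125 mg at t=15 h): 125·exp(−0.04951·7) = 88.388 mg/L
Dose 7 (90 mg at t=18 h): 90·exp(−0.04951·4) = 73.830 mg/L
Dose 8 (315 mg at t=21 h): 315·exp(−0.04951·1) = 299.784 mg/L
C(22) = 33.648 + 17.566 + 74.722 + 260.062 + 146.282 + 88.388 + 73.830 + 299.784 = 994.282 mg/L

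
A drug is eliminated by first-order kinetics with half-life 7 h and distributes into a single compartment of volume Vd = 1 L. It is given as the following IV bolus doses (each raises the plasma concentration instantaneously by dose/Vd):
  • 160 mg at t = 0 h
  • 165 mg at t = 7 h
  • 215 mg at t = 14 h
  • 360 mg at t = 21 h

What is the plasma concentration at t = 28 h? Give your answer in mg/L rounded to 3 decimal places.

264.375 mg/L

k = ln 2 / 7 = 0.09902 per h
Dose 1 (160 mg at t=0 h): 160·exp(−0.09902·28) = 10.000 mg/L
Dose 2 (165 mg at t=7 h): 165·exp(−0.09902·21) = 20.625 mg/L
Dose 3 (215 mg at t=14 h): 215·exp(−0.09902·14) = 53.750 mg/L
Dose 4 (360 mg at t=21 h): 360·exp(−0.09902·7) = 180.000 mg/L
C(28) = 10.000 + 20.625 + 53.750 + 180.000 = 264.375 mg/L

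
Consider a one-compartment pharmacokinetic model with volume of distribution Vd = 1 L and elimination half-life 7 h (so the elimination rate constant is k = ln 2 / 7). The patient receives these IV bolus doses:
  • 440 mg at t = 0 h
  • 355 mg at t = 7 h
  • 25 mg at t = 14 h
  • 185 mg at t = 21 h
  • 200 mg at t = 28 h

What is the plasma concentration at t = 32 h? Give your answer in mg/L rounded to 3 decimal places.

k = ln 2 / 7 = 0.09902 per h
Dose 1 (440 mg at t=0 h): 440·exp(−0.09902·32) = 18.506 mg/L
Dose 2 (355 mg at t=7 h): 355·exp(−0.09902·25) = 29.862 mg/L
Dose 3 (25 mg at t=14 h): 25·exp(−0.09902·18) = 4.206 mg/L
Dose 4 (185 mg at t=21 h): 185·exp(−0.09902·11) = 62.248 mg/L
Dose 5 (200 mg at t=28 h): 200·exp(−0.09902·4) = 134.590 mg/L
C(32) = 18.506 + 29.862 + 4.206 + 62.248 + 134.590 = 249.412 mg/L

249.412 mg/L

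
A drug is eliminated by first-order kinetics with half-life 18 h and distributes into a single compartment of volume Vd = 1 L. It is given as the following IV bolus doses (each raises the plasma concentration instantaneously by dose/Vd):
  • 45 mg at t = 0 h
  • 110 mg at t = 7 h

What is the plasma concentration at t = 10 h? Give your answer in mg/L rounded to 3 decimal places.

k = ln 2 / 18 = 0.03851 per h
Dose 1 (45 mg at t=0 h): 45·exp(−0.03851·10) = 30.618 mg/L
Dose 2 (110 mg at t=7 h): 110·exp(−0.03851·3) = 97.999 mg/L
C(10) = 30.618 + 97.999 = 128.617 mg/L

128.617 mg/L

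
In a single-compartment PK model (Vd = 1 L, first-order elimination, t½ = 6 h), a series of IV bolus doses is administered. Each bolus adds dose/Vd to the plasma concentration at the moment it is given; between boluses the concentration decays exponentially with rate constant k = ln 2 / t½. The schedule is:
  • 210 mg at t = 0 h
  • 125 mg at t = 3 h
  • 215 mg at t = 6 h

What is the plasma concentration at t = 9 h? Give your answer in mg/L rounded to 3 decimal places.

k = ln 2 / 6 = 0.11552 per h
Dose 1 (210 mg at t=0 h): 210·exp(−0.11552·9) = 74.246 mg/L
Dose 2 (125 mg at t=3 h): 125·exp(−0.11552·6) = 62.500 mg/L
Dose 3 (215 mg at t=6 h): 215·exp(−0.11552·3) = 152.028 mg/L
C(9) = 74.246 + 62.500 + 152.028 = 288.774 mg/L

288.774 mg/L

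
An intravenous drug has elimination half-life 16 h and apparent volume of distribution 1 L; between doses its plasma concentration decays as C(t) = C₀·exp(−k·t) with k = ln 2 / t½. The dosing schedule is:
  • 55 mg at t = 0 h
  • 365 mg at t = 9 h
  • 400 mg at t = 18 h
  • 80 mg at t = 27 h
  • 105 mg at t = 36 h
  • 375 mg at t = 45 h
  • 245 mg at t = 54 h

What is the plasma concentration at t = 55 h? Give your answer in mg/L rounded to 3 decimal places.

683.012 mg/L

k = ln 2 / 16 = 0.04332 per h
Dose 1 (55 mg at t=0 h): 55·exp(−0.04332·55) = 5.077 mg/L
Dose 2 (365 mg at t=9 h): 365·exp(−0.04332·46) = 49.754 mg/L
Dose 3 (400 mg at t=18 h): 400·exp(−0.04332·37) = 80.525 mg/L
Dose 4 (80 mg at t=27 h): 80·exp(−0.04332·28) = 23.784 mg/L
Dose 5 (105 mg at t=36 h): 105·exp(−0.04332·19) = 46.102 mg/L
Dose 6 (375 mg at t=45 h): 375·exp(−0.04332·10) = 243.157 mg/L
Dose 7 (245 mg at t=54 h): 245·exp(−0.04332·1) = 234.613 mg/L
C(55) = 5.077 + 49.754 + 80.525 + 23.784 + 46.102 + 243.157 + 234.613 = 683.012 mg/L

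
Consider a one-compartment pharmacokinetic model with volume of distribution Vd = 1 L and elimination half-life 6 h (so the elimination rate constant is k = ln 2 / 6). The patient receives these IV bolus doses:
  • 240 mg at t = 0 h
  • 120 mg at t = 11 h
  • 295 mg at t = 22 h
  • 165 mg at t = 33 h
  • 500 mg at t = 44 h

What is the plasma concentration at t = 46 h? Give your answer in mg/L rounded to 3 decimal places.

k = ln 2 / 6 = 0.11552 per h
Dose 1 (240 mg at t=0 h): 240·exp(−0.11552·46) = 1.181 mg/L
Dose 2 (120 mg at t=11 h): 120·exp(−0.11552·35) = 2.105 mg/L
Dose 3 (295 mg at t=22 h): 295·exp(−0.11552·24) = 18.438 mg/L
Dose 4 (165 mg at t=33 h): 165·exp(−0.11552·13) = 36.750 mg/L
Dose 5 (500 mg at t=44 h): 500·exp(−0.11552·2) = 396.850 mg/L
C(46) = 1.181 + 2.105 + 18.438 + 36.750 + 396.850 = 455.323 mg/L

455.323 mg/L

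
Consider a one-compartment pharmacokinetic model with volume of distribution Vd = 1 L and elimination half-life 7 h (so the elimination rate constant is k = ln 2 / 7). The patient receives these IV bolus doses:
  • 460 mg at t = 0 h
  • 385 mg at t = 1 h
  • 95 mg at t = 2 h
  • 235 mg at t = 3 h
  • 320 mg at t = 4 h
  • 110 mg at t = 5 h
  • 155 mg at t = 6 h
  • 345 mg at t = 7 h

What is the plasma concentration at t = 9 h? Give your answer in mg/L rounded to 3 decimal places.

k = ln 2 / 7 = 0.09902 per h
Dose 1 (460 mg at t=0 h): 460·exp(−0.09902·9) = 188.677 mg/L
Dose 2 (385 mg at t=1 h): 385·exp(−0.09902·8) = 174.352 mg/L
Dose 3 (95 mg at t=2 h): 95·exp(−0.09902·7) = 47.500 mg/L
Dose 4 (235 mg at t=3 h): 235·exp(−0.09902·6) = 129.731 mg/L
Dose 5 (320 mg at t=4 h): 320·exp(−0.09902·5) = 195.042 mg/L
Dose 6 (110 mg at t=5 h): 110·exp(−0.09902·4) = 74.025 mg/L
Dose 7 (155 mg at t=6 h): 155·exp(−0.09902·3) = 115.165 mg/L
Dose 8 (345 mg at t=7 h): 345·exp(−0.09902·2) = 283.016 mg/L
C(9) = 188.677 + 174.352 + 47.500 + 129.731 + 195.042 + 74.025 + 115.165 + 283.016 = 1207.506 mg/L

1207.506 mg/L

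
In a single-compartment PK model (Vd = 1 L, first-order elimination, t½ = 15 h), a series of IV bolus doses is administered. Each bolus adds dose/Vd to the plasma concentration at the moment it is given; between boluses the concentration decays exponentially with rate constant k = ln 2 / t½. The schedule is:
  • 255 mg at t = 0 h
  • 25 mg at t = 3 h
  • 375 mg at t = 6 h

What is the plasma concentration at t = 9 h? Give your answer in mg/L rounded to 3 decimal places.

k = ln 2 / 15 = 0.04621 per h
Dose 1 (255 mg at t=0 h): 255·exp(−0.04621·9) = 168.237 mg/L
Dose 2 (25 mg at t=3 h): 25·exp(−0.04621·6) = 18.946 mg/L
Dose 3 (375 mg at t=6 h): 375·exp(−0.04621·3) = 326.456 mg/L
C(9) = 168.237 + 18.946 + 326.456 = 513.640 mg/L

513.640 mg/L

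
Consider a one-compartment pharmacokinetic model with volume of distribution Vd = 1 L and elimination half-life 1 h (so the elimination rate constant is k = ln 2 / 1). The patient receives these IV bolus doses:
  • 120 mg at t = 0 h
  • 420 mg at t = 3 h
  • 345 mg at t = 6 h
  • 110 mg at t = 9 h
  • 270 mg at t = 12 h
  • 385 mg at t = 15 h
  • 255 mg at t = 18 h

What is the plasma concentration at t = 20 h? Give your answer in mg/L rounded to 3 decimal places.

k = ln 2 / 1 = 0.69315 per h
Dose 1 (120 mg at t=0 h): 120·exp(−0.69315·20) = 0.000 mg/L
Dose 2 (420 mg at t=3 h): 420·exp(−0.69315·17) = 0.003 mg/L
Dose 3 (345 mg at t=6 h): 345·exp(−0.69315·14) = 0.021 mg/L
Dose 4 (110 mg at t=9 h): 110·exp(−0.69315·11) = 0.054 mg/L
Dose 5 (270 mg at t=12 h): 270·exp(−0.69315·8) = 1.055 mg/L
Dose 6 (385 mg at t=15 h): 385·exp(−0.69315·5) = 12.031 mg/L
Dose 7 (255 mg at t=18 h): 255·exp(−0.69315·2) = 63.750 mg/L
C(20) = 0.000 + 0.003 + 0.021 + 0.054 + 1.055 + 12.031 + 63.750 = 76.914 mg/L

76.914 mg/L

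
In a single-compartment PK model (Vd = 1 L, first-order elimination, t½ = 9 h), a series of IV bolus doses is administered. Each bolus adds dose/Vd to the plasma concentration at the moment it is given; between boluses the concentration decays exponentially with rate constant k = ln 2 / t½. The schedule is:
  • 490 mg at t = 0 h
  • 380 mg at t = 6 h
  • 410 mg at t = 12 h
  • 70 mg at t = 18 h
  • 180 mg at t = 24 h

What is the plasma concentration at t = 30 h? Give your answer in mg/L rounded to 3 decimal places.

k = ln 2 / 9 = 0.07702 per h
Dose 1 (490 mg at t=0 h): 490·exp(−0.07702·30) = 48.614 mg/L
Dose 2 (380 mg at t=6 h): 380·exp(−0.07702·24) = 59.846 mg/L
Dose 3 (410 mg at t=12 h): 410·exp(−0.07702·18) = 102.500 mg/L
Dose 4 (70 mg at t=18 h): 70·exp(−0.07702·12) = 27.780 mg/L
Dose 5 (180 mg at t=24 h): 180·exp(−0.07702·6) = 113.393 mg/L
C(30) = 48.614 + 59.846 + 102.500 + 27.780 + 113.393 = 352.133 mg/L

352.133 mg/L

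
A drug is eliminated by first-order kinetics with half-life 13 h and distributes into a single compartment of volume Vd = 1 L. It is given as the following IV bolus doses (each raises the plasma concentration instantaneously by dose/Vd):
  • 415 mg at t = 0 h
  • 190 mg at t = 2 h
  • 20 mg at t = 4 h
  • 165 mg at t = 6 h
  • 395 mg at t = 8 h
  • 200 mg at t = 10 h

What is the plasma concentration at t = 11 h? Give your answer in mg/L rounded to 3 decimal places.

1014.818 mg/L

k = ln 2 / 13 = 0.05332 per h
Dose 1 (415 mg at t=0 h): 415·exp(−0.05332·11) = 230.850 mg/L
Dose 2 (190 mg at t=2 h): 190·exp(−0.05332·9) = 117.584 mg/L
Dose 3 (20 mg at t=4 h): 20·exp(−0.05332·7) = 13.770 mg/L
Dose 4 (165 mg at t=6 h): 165·exp(−0.05332·5) = 126.387 mg/L
Dose 5 (395 mg at t=8 h): 395·exp(−0.05332·3) = 336.611 mg/L
Dose 6 (200 mg at t=10 h): 200·exp(−0.05332·1) = 189.616 mg/L
C(11) = 230.850 + 117.584 + 13.770 + 126.387 + 336.611 + 189.616 = 1014.818 mg/L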